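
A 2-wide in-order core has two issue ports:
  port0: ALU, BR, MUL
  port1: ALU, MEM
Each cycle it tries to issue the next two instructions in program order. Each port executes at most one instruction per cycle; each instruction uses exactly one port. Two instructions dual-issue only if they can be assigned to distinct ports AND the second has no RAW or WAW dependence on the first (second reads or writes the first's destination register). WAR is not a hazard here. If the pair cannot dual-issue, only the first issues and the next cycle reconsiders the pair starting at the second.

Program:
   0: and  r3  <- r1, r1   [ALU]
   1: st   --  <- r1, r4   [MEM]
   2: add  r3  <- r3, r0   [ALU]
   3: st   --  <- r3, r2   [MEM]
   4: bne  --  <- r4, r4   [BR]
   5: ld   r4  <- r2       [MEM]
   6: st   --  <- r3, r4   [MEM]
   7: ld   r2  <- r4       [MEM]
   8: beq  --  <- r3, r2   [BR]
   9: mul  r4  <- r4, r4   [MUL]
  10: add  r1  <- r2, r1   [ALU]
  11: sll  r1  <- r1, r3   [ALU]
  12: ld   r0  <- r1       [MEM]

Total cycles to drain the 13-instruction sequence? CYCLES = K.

CYCLES = 10

t=0 i0&i1:and.ALU;st.MEM ; 2-wide
t=1 i2:add.ALU ; RAW r3
t=2 i3&i4:st.MEM;bne.BR ; 2-wide
t=3 i5:ld.MEM ; no-port MEM/MEM
t=4 i6:st.MEM ; no-port MEM/MEM
t=5 i7:ld.MEM ; RAW r2
t=6 i8:beq.BR ; no-port BR/MUL
t=7 i9&i10:mul.MUL;add.ALU ; 2-wide
t=8 i11:sll.ALU ; RAW r1
t=9 i12:ld.MEM ; tail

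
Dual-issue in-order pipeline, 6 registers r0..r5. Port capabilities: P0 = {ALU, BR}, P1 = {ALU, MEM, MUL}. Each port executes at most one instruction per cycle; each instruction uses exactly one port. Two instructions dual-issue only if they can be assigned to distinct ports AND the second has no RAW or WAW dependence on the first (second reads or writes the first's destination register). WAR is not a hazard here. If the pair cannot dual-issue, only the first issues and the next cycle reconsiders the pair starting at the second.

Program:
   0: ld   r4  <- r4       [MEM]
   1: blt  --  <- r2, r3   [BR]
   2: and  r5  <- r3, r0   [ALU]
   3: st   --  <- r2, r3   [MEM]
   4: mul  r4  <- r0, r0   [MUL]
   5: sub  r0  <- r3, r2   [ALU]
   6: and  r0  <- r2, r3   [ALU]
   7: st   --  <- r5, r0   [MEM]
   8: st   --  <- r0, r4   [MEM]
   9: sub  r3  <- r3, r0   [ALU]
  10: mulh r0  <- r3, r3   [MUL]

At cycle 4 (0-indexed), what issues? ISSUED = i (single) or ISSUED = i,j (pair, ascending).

0. ld.MEM;blt.BR @i0,i1  | 2-wide
1. and.ALU;st.MEM @i2,i3  | 2-wide
2. mul.MUL;sub.ALU @i4,i5  | 2-wide
3. and.ALU @i6  | RAW r0
4. st.MEM @i7  | no-port MEM/MEM
5. st.MEM;sub.ALU @i8,i9  | 2-wide
6. mulh.MUL @i10  | tail

ISSUED = 7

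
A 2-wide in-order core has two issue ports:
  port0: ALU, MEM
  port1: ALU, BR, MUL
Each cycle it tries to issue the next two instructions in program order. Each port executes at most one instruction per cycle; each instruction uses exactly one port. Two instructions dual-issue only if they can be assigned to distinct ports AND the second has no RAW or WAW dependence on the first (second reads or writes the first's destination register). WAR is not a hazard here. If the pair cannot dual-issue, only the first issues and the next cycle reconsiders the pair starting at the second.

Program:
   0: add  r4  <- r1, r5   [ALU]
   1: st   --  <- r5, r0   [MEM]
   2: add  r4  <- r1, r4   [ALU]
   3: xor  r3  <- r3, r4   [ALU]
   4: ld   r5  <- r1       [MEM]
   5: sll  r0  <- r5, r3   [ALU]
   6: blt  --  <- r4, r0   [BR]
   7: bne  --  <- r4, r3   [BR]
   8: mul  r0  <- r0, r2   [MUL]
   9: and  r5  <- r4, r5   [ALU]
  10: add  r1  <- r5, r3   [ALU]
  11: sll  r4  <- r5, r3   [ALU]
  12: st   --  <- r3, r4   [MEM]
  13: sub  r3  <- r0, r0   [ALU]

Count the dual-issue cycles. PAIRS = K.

#0 head=0: add+st i0&i1 dual
#1 head=2: add i2 RAW r4
#2 head=3: xor+ld i3&i4 dual
#3 head=5: sll i5 RAW r0
#4 head=6: blt i6 no-port BR/BR
#5 head=7: bne i7 no-port BR/MUL
#6 head=8: mul+and i8&i9 dual
#7 head=10: add+sll i10&i11 dual
#8 head=12: st+sub i12&i13 dual

PAIRS = 5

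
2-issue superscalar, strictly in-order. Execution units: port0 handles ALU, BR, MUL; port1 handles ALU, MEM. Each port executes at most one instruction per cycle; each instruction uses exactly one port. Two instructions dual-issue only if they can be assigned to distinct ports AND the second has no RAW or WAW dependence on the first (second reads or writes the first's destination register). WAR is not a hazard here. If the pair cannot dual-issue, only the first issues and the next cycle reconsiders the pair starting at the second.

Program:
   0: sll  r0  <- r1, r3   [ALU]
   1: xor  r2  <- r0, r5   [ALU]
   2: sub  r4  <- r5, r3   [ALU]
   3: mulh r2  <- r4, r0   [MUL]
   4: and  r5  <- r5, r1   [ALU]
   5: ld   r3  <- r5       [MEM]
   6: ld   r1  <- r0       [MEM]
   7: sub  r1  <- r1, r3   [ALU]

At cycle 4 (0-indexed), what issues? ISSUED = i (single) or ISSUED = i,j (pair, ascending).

ISSUED = 6

0. sll @i0  | RAW r0
1. xor+sub @i1&i2  | dual
2. mulh+and @i3&i4  | dual
3. ld @i5  | no-port MEM/MEM
4. ld @i6  | RAW+WAW r1
5. sub @i7  | tail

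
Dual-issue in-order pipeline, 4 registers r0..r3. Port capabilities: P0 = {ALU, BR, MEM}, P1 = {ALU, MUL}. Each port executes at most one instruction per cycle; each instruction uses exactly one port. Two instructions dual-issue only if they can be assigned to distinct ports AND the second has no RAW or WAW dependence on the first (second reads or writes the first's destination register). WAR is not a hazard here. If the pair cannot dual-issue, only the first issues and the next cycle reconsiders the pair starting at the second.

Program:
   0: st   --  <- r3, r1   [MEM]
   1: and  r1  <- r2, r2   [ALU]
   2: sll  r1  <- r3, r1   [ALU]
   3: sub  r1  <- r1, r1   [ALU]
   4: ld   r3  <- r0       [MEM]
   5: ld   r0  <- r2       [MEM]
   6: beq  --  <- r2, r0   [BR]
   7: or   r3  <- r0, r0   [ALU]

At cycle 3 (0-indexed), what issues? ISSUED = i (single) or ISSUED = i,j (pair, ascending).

[0] i0/i1  st.MEM;and.ALU  -- 2-wide
[1] i2  sll.ALU  -- RAW+WAW r1
[2] i3/i4  sub.ALU;ld.MEM  -- 2-wide
[3] i5  ld.MEM  -- no-port MEM/BR
[4] i6/i7  beq.BR;or.ALU  -- 2-wide

ISSUED = 5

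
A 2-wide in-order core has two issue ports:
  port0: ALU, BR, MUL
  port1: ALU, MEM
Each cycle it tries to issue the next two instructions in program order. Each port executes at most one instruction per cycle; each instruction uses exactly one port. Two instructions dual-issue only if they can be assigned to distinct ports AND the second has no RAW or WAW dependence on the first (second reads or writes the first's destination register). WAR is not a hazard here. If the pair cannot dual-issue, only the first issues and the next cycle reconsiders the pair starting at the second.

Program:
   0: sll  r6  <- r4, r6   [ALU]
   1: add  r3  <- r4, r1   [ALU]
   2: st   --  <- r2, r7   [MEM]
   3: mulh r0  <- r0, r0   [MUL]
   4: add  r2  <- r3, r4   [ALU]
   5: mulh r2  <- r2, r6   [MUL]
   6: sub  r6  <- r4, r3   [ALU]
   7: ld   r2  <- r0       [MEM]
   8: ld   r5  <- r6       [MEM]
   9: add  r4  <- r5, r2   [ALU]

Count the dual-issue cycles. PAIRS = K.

  cy0 -> i0+i1 (sll/add) pair
  cy1 -> i2+i3 (st/mulh) pair
  cy2 -> i4 (add) RAW+WAW r2
  cy3 -> i5+i6 (mulh/sub) pair
  cy4 -> i7 (ld) no-port MEM/MEM
  cy5 -> i8 (ld) RAW r5
  cy6 -> i9 (add) tail

PAIRS = 3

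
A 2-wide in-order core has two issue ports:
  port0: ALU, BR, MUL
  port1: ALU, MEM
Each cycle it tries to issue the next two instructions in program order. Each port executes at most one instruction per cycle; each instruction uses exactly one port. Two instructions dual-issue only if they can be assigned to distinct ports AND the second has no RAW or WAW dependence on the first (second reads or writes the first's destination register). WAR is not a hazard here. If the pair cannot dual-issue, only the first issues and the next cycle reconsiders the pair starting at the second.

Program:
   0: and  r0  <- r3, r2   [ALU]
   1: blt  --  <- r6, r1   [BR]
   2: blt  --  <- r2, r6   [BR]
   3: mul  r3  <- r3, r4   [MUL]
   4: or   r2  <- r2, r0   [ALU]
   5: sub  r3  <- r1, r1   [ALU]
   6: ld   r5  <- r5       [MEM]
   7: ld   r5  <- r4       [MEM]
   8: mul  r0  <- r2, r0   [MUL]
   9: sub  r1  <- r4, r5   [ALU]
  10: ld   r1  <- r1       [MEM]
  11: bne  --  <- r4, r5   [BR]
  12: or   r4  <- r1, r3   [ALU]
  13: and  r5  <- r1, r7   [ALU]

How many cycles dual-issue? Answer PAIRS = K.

c0: i0/i1 and/blt  2-wide
c1: i2 blt  no-port BR/MUL
c2: i3/i4 mul/or  2-wide
c3: i5/i6 sub/ld  2-wide
c4: i7/i8 ld/mul  2-wide
c5: i9 sub  RAW+WAW r1
c6: i10/i11 ld/bne  2-wide
c7: i12/i13 or/and  2-wide

PAIRS = 6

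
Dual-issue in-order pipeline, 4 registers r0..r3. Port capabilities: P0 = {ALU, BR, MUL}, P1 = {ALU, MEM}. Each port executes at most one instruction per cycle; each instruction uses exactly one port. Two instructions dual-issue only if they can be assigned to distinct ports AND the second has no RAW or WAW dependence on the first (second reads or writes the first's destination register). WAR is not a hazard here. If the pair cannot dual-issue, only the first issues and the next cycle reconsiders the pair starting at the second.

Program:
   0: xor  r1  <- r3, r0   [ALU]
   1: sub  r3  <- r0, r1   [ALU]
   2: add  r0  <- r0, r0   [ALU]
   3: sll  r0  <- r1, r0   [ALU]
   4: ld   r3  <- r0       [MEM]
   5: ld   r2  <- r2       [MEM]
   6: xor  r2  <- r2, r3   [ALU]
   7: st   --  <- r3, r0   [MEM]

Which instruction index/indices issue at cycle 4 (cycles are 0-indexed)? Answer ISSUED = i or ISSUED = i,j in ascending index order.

[0] i0  xor  -- RAW r1
[1] i1+i2  sub add  -- dual
[2] i3  sll  -- RAW r0
[3] i4  ld  -- no-port MEM/MEM
[4] i5  ld  -- RAW+WAW r2
[5] i6+i7  xor st  -- dual

ISSUED = 5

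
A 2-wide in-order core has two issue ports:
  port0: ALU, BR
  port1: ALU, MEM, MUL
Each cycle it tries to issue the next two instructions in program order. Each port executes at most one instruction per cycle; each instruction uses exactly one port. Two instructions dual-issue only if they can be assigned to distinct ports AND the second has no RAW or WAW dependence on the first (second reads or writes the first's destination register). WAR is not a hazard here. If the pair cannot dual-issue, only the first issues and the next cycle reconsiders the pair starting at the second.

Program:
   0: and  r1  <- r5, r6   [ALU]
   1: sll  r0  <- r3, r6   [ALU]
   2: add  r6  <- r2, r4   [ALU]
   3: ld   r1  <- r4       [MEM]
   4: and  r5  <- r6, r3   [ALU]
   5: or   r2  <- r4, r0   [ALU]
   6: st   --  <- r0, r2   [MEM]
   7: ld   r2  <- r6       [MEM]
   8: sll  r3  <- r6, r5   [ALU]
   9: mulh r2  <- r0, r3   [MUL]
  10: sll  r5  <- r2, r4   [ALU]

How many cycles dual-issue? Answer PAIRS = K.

0. and/sll @i0+i1  | 2-wide
1. add/ld @i2+i3  | 2-wide
2. and/or @i4+i5  | 2-wide
3. st @i6  | no-port MEM/MEM
4. ld/sll @i7+i8  | 2-wide
5. mulh @i9  | RAW r2
6. sll @i10  | tail

PAIRS = 4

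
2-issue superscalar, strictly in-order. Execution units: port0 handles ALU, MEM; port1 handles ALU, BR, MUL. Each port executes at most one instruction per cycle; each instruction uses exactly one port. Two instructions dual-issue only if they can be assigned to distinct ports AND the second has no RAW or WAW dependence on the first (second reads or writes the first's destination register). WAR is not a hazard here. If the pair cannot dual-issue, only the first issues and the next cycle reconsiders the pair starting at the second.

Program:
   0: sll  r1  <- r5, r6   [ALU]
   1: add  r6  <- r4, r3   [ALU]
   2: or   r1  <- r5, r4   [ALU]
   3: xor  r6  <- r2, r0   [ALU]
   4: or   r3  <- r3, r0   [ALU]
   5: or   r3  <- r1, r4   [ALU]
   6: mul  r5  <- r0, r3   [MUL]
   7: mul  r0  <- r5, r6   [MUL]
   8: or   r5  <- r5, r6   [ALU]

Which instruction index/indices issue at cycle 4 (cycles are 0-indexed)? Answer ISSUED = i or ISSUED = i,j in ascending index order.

ISSUED = 6

  cy0 -> i0,i1 (sll;add) pair
  cy1 -> i2,i3 (or;xor) pair
  cy2 -> i4 (or) WAW r3
  cy3 -> i5 (or) RAW r3
  cy4 -> i6 (mul) no-port MUL/MUL
  cy5 -> i7,i8 (mul;or) pair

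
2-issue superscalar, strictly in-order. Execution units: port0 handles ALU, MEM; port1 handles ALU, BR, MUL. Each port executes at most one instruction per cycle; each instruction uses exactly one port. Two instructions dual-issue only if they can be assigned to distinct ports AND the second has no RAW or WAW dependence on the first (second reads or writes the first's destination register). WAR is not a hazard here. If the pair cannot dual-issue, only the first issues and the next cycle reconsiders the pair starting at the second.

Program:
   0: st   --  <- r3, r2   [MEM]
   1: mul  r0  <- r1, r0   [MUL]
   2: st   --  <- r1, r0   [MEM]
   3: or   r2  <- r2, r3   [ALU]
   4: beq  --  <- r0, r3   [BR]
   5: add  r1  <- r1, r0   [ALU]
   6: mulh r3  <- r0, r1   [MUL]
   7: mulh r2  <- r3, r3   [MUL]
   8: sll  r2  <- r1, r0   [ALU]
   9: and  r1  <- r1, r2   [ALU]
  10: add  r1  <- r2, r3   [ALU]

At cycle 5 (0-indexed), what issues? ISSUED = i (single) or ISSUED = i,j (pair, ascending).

[0] i0&i1  st+mul  -- dual
[1] i2&i3  st+or  -- dual
[2] i4&i5  beq+add  -- dual
[3] i6  mulh  -- no-port MUL/MUL
[4] i7  mulh  -- WAW r2
[5] i8  sll  -- RAW r2
[6] i9  and  -- WAW r1
[7] i10  add  -- tail

ISSUED = 8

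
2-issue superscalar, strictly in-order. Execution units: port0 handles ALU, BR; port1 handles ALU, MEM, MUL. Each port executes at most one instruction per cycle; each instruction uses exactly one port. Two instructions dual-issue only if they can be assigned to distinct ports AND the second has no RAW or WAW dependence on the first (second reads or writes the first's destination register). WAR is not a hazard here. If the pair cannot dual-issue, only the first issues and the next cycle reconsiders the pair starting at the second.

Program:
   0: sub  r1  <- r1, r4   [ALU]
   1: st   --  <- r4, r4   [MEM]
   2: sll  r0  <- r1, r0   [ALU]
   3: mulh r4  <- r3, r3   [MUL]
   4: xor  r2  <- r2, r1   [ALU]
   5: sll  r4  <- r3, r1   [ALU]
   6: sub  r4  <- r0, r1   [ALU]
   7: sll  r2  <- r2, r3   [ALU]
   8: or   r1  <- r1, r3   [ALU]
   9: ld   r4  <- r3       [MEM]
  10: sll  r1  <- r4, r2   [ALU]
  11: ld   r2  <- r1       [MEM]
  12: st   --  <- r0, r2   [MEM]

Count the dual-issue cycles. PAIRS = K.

[0] i0+i1  sub.ALU;st.MEM  -- dual
[1] i2+i3  sll.ALU;mulh.MUL  -- dual
[2] i4+i5  xor.ALU;sll.ALU  -- dual
[3] i6+i7  sub.ALU;sll.ALU  -- dual
[4] i8+i9  or.ALU;ld.MEM  -- dual
[5] i10  sll.ALU  -- RAW r1
[6] i11  ld.MEM  -- no-port MEM/MEM
[7] i12  st.MEM  -- tail

PAIRS = 5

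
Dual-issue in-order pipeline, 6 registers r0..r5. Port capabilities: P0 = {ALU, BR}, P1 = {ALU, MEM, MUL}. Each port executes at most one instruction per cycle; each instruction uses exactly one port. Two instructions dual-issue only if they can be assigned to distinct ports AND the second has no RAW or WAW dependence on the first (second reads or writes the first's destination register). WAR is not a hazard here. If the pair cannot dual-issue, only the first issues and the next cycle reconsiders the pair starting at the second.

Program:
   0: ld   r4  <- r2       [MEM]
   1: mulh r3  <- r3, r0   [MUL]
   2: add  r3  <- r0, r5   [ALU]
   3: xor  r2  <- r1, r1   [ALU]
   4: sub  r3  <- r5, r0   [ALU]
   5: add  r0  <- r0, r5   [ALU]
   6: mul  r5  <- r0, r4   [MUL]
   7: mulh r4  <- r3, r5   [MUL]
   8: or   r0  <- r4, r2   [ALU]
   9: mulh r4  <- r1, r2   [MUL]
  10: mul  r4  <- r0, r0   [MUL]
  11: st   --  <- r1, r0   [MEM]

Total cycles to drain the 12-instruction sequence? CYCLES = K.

CYCLES = 9

  cy0 -> i0 (ld) no-port MEM/MUL
  cy1 -> i1 (mulh) WAW r3
  cy2 -> i2/i3 (add+xor) dual
  cy3 -> i4/i5 (sub+add) dual
  cy4 -> i6 (mul) no-port MUL/MUL
  cy5 -> i7 (mulh) RAW r4
  cy6 -> i8/i9 (or+mulh) dual
  cy7 -> i10 (mul) no-port MUL/MEM
  cy8 -> i11 (st) tail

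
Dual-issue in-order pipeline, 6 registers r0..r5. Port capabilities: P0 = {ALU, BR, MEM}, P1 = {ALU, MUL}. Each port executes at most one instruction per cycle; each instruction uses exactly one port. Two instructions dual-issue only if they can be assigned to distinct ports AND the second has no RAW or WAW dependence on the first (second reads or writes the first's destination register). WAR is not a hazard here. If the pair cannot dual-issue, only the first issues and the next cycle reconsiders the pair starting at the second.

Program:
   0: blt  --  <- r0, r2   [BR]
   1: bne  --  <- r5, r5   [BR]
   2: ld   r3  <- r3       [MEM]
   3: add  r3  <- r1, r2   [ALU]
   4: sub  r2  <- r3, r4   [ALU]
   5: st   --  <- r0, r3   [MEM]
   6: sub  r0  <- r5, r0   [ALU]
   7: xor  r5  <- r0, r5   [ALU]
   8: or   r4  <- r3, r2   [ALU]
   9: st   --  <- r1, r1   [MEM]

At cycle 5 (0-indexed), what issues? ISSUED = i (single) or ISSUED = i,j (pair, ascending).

ISSUED = 6

#0 head=0: blt i0 no-port BR/BR
#1 head=1: bne i1 no-port BR/MEM
#2 head=2: ld i2 WAW r3
#3 head=3: add i3 RAW r3
#4 head=4: sub st i4/i5 pair
#5 head=6: sub i6 RAW r0
#6 head=7: xor or i7/i8 pair
#7 head=9: st i9 tail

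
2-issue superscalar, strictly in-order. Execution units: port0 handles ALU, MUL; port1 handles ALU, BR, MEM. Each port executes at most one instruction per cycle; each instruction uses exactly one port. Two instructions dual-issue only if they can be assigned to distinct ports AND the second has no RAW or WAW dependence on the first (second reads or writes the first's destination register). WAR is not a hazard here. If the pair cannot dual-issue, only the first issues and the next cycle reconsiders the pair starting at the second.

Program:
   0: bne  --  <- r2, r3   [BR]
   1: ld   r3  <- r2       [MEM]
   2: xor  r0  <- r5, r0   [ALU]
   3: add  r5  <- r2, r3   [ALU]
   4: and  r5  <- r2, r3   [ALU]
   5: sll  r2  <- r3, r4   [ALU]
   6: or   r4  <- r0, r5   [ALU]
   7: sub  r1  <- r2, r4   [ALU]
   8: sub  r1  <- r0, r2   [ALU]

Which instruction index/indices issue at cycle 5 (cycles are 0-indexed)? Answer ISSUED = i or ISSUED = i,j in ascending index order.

  cy0 -> i0 (bne.BR) no-port BR/MEM
  cy1 -> i1+i2 (ld.MEM xor.ALU) pair
  cy2 -> i3 (add.ALU) WAW r5
  cy3 -> i4+i5 (and.ALU sll.ALU) pair
  cy4 -> i6 (or.ALU) RAW r4
  cy5 -> i7 (sub.ALU) WAW r1
  cy6 -> i8 (sub.ALU) tail

ISSUED = 7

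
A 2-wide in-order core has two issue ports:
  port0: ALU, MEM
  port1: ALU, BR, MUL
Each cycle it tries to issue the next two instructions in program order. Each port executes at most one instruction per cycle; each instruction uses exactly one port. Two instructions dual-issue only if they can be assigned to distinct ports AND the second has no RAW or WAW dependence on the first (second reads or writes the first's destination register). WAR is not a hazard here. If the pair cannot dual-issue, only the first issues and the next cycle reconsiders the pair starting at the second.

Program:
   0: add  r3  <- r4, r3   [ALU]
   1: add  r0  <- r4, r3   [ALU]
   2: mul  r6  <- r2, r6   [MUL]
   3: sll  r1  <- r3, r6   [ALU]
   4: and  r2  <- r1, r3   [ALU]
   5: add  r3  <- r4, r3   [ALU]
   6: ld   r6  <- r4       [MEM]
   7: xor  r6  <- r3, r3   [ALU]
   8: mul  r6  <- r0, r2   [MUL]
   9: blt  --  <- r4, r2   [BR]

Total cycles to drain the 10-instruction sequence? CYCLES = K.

c0: i0 add  RAW r3
c1: i1&i2 add mul  pair
c2: i3 sll  RAW r1
c3: i4&i5 and add  pair
c4: i6 ld  WAW r6
c5: i7 xor  WAW r6
c6: i8 mul  no-port MUL/BR
c7: i9 blt  tail

CYCLES = 8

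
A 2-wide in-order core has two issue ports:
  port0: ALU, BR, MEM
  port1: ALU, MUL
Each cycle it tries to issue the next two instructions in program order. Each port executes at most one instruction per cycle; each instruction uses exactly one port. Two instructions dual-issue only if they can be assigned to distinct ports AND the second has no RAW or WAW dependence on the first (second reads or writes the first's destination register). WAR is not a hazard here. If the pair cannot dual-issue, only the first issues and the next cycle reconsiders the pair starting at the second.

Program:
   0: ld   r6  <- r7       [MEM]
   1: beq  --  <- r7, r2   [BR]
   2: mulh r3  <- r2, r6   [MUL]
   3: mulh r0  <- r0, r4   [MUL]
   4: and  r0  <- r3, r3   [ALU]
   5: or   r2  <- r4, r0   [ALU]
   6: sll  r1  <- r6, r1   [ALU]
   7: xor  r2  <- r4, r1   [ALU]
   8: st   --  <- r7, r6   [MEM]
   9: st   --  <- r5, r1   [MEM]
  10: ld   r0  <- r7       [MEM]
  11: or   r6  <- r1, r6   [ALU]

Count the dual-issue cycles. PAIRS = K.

c0: i0 ld  no-port MEM/BR
c1: i1&i2 beq+mulh  2-wide
c2: i3 mulh  WAW r0
c3: i4 and  RAW r0
c4: i5&i6 or+sll  2-wide
c5: i7&i8 xor+st  2-wide
c6: i9 st  no-port MEM/MEM
c7: i10&i11 ld+or  2-wide

PAIRS = 4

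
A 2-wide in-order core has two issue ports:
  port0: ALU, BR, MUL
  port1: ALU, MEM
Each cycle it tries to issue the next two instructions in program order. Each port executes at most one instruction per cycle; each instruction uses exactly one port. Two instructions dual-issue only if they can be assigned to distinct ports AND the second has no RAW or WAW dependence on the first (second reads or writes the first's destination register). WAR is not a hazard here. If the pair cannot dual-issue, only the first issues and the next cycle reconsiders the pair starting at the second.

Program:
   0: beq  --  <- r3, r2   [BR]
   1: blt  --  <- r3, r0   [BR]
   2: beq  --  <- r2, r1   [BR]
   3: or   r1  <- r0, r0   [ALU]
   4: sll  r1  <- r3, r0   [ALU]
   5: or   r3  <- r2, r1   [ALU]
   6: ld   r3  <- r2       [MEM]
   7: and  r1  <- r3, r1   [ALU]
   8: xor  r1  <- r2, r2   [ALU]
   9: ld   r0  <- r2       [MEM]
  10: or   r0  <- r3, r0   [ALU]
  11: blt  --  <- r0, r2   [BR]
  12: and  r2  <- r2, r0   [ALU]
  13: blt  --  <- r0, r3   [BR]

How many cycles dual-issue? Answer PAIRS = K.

t=0 i0:beq.BR ; no-port BR/BR
t=1 i1:blt.BR ; no-port BR/BR
t=2 i2+i3:beq.BR+or.ALU ; 2-wide
t=3 i4:sll.ALU ; RAW r1
t=4 i5:or.ALU ; WAW r3
t=5 i6:ld.MEM ; RAW r3
t=6 i7:and.ALU ; WAW r1
t=7 i8+i9:xor.ALU+ld.MEM ; 2-wide
t=8 i10:or.ALU ; RAW r0
t=9 i11+i12:blt.BR+and.ALU ; 2-wide
t=10 i13:blt.BR ; tail

PAIRS = 3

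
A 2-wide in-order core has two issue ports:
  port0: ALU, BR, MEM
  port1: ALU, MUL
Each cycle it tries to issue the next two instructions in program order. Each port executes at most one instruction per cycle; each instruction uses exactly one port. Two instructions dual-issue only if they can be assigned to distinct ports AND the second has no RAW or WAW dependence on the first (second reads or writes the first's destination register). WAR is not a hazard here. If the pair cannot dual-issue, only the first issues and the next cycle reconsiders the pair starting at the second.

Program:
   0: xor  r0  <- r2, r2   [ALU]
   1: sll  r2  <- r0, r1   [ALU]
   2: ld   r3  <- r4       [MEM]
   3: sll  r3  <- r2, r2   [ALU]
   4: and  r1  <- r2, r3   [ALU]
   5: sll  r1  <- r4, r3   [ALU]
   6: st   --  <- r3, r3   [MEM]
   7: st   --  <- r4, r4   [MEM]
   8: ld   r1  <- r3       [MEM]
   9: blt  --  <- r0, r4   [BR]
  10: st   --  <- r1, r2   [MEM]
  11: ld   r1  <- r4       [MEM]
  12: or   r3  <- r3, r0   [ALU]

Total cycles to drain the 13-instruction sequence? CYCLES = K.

t=0 i0:xor ; RAW r0
t=1 i1&i2:sll/ld ; dual
t=2 i3:sll ; RAW r3
t=3 i4:and ; WAW r1
t=4 i5&i6:sll/st ; dual
t=5 i7:st ; no-port MEM/MEM
t=6 i8:ld ; no-port MEM/BR
t=7 i9:blt ; no-port BR/MEM
t=8 i10:st ; no-port MEM/MEM
t=9 i11&i12:ld/or ; dual

CYCLES = 10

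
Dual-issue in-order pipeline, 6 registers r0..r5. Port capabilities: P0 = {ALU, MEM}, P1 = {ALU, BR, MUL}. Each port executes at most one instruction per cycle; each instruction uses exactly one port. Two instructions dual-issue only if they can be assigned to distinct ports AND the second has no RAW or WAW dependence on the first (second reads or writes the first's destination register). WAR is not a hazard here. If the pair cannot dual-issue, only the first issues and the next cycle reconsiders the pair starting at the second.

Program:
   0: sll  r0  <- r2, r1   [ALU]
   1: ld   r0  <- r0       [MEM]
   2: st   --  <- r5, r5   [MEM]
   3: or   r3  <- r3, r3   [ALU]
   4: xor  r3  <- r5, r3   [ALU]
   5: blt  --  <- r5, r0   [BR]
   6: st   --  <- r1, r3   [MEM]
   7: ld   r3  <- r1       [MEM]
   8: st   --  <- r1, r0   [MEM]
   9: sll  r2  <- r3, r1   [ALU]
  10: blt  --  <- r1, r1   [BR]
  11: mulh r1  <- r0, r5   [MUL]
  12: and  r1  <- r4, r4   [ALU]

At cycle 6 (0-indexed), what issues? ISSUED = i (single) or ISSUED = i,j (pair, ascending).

ISSUED = 8,9

0. sll @i0  | RAW+WAW r0
1. ld @i1  | no-port MEM/MEM
2. st or @i2,i3  | 2-wide
3. xor blt @i4,i5  | 2-wide
4. st @i6  | no-port MEM/MEM
5. ld @i7  | no-port MEM/MEM
6. st sll @i8,i9  | 2-wide
7. blt @i10  | no-port BR/MUL
8. mulh @i11  | WAW r1
9. and @i12  | tail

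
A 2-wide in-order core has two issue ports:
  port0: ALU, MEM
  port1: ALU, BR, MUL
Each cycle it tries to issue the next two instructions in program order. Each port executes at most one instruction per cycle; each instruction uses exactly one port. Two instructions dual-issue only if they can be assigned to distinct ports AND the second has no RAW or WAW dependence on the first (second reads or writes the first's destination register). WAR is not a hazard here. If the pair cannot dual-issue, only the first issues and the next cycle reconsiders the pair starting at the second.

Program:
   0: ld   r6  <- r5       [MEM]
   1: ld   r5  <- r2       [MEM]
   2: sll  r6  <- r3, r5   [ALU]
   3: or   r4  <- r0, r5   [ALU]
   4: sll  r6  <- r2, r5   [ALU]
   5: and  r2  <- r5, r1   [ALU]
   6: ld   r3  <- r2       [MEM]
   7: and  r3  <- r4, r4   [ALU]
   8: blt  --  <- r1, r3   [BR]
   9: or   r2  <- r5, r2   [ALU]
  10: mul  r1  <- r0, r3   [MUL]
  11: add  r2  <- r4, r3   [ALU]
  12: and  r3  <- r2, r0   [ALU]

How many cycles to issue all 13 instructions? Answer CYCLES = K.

c0: i0 ld.MEM  no-port MEM/MEM
c1: i1 ld.MEM  RAW r5
c2: i2,i3 sll.ALU or.ALU  2-wide
c3: i4,i5 sll.ALU and.ALU  2-wide
c4: i6 ld.MEM  WAW r3
c5: i7 and.ALU  RAW r3
c6: i8,i9 blt.BR or.ALU  2-wide
c7: i10,i11 mul.MUL add.ALU  2-wide
c8: i12 and.ALU  tail

CYCLES = 9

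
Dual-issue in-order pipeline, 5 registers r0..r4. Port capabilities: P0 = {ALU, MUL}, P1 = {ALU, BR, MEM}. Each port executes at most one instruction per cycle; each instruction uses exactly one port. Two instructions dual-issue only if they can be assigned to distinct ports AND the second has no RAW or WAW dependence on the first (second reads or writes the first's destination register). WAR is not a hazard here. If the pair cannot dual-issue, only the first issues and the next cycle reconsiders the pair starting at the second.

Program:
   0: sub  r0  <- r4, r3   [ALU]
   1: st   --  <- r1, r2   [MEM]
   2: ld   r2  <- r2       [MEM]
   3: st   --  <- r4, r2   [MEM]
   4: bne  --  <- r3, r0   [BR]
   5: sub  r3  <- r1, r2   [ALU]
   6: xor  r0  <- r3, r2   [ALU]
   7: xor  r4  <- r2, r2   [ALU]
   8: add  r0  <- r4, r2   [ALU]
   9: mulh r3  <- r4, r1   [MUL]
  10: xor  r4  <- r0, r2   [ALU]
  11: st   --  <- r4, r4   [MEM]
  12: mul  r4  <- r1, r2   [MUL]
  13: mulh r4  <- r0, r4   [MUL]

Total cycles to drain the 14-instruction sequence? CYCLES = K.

#0 head=0: sub.ALU;st.MEM i0+i1 2-wide
#1 head=2: ld.MEM i2 no-port MEM/MEM
#2 head=3: st.MEM i3 no-port MEM/BR
#3 head=4: bne.BR;sub.ALU i4+i5 2-wide
#4 head=6: xor.ALU;xor.ALU i6+i7 2-wide
#5 head=8: add.ALU;mulh.MUL i8+i9 2-wide
#6 head=10: xor.ALU i10 RAW r4
#7 head=11: st.MEM;mul.MUL i11+i12 2-wide
#8 head=13: mulh.MUL i13 tail

CYCLES = 9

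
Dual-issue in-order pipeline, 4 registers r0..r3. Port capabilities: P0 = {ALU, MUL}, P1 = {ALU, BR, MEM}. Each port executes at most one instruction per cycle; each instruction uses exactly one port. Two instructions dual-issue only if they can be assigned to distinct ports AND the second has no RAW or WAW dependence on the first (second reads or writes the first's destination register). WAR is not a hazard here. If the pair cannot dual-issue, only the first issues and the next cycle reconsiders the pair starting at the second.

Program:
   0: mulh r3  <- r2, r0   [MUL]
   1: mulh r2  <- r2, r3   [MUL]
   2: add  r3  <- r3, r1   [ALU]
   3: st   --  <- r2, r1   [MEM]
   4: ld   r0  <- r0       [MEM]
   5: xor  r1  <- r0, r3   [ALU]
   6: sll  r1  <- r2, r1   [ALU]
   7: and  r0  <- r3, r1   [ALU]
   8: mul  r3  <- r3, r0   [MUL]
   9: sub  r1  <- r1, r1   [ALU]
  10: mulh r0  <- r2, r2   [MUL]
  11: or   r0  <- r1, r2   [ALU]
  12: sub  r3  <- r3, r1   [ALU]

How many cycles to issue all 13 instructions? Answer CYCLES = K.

CYCLES = 10

0. mulh.MUL @i0  | no-port MUL/MUL
1. mulh.MUL;add.ALU @i1,i2  | 2-wide
2. st.MEM @i3  | no-port MEM/MEM
3. ld.MEM @i4  | RAW r0
4. xor.ALU @i5  | RAW+WAW r1
5. sll.ALU @i6  | RAW r1
6. and.ALU @i7  | RAW r0
7. mul.MUL;sub.ALU @i8,i9  | 2-wide
8. mulh.MUL @i10  | WAW r0
9. or.ALU;sub.ALU @i11,i12  | 2-wide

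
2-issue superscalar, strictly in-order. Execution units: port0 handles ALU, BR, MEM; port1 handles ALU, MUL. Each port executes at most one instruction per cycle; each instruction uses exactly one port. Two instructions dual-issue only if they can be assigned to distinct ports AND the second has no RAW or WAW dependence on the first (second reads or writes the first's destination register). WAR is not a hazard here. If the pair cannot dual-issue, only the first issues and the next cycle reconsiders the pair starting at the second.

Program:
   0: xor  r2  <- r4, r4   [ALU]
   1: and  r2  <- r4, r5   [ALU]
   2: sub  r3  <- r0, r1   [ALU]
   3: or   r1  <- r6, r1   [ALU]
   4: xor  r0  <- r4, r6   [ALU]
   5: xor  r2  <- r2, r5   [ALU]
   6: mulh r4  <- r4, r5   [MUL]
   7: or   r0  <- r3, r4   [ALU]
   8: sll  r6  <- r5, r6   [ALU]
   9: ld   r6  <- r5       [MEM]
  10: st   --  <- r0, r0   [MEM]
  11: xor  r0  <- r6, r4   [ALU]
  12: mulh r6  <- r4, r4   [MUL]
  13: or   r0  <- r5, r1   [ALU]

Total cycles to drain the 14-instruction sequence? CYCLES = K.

c0: i0 xor.ALU  WAW r2
c1: i1+i2 and.ALU sub.ALU  pair
c2: i3+i4 or.ALU xor.ALU  pair
c3: i5+i6 xor.ALU mulh.MUL  pair
c4: i7+i8 or.ALU sll.ALU  pair
c5: i9 ld.MEM  no-port MEM/MEM
c6: i10+i11 st.MEM xor.ALU  pair
c7: i12+i13 mulh.MUL or.ALU  pair

CYCLES = 8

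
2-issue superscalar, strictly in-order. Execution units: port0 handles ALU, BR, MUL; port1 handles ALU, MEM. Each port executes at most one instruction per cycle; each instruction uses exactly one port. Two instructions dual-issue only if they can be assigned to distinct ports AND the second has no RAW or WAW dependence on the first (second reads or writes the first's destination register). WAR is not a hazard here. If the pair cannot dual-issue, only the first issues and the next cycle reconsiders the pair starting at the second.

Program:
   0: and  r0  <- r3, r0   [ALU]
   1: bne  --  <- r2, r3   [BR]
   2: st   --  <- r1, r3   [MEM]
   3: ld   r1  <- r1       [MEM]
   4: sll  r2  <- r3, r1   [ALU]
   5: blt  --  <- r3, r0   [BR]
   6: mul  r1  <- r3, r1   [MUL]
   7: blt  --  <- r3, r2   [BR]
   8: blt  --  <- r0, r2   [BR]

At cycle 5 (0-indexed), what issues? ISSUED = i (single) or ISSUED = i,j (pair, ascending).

ISSUED = 7

c0: i0/i1 and bne  pair
c1: i2 st  no-port MEM/MEM
c2: i3 ld  RAW r1
c3: i4/i5 sll blt  pair
c4: i6 mul  no-port MUL/BR
c5: i7 blt  no-port BR/BR
c6: i8 blt  tail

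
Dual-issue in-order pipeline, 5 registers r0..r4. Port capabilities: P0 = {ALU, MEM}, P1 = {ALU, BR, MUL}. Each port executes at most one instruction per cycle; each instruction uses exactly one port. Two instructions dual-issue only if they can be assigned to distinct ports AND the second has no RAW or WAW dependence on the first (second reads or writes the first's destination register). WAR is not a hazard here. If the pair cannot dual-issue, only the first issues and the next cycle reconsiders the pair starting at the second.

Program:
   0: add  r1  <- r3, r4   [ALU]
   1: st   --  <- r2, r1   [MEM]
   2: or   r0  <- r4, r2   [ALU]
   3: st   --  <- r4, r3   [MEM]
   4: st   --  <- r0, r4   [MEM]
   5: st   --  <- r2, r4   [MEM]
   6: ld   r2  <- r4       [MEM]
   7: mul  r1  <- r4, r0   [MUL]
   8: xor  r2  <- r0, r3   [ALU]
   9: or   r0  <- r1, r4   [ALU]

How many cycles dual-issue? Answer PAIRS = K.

#0 head=0: add.ALU i0 RAW r1
#1 head=1: st.MEM or.ALU i1&i2 dual
#2 head=3: st.MEM i3 no-port MEM/MEM
#3 head=4: st.MEM i4 no-port MEM/MEM
#4 head=5: st.MEM i5 no-port MEM/MEM
#5 head=6: ld.MEM mul.MUL i6&i7 dual
#6 head=8: xor.ALU or.ALU i8&i9 dual

PAIRS = 3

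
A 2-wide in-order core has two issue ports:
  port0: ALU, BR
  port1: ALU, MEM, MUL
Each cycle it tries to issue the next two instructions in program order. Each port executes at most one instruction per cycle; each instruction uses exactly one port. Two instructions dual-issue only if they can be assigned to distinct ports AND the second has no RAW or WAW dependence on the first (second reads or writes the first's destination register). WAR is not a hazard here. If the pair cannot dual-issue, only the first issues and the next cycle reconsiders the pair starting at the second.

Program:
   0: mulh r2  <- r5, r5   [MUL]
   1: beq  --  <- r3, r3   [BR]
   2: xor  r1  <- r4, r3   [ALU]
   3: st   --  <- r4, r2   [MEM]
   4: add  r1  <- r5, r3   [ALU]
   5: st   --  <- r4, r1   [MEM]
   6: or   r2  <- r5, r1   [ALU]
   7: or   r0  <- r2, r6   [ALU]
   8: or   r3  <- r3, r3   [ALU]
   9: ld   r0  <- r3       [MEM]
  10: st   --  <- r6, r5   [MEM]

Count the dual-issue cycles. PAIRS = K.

PAIRS = 4

[0] i0+i1  mulh/beq  -- pair
[1] i2+i3  xor/st  -- pair
[2] i4  add  -- RAW r1
[3] i5+i6  st/or  -- pair
[4] i7+i8  or/or  -- pair
[5] i9  ld  -- no-port MEM/MEM
[6] i10  st  -- tail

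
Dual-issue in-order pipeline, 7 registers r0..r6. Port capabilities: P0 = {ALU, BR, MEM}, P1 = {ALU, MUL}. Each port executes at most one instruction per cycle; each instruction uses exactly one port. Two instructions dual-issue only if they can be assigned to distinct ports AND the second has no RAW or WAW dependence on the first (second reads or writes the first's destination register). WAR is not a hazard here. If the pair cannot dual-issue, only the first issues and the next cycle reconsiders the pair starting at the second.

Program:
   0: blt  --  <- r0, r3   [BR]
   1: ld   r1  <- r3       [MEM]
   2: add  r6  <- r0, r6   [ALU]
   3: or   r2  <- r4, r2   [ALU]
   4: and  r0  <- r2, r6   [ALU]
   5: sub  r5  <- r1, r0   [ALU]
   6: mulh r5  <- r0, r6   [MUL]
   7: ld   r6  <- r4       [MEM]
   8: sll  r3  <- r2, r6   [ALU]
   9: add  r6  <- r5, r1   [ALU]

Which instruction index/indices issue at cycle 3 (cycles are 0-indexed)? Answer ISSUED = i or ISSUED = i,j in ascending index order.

  cy0 -> i0 (blt.BR) no-port BR/MEM
  cy1 -> i1/i2 (ld.MEM add.ALU) pair
  cy2 -> i3 (or.ALU) RAW r2
  cy3 -> i4 (and.ALU) RAW r0
  cy4 -> i5 (sub.ALU) WAW r5
  cy5 -> i6/i7 (mulh.MUL ld.MEM) pair
  cy6 -> i8/i9 (sll.ALU add.ALU) pair

ISSUED = 4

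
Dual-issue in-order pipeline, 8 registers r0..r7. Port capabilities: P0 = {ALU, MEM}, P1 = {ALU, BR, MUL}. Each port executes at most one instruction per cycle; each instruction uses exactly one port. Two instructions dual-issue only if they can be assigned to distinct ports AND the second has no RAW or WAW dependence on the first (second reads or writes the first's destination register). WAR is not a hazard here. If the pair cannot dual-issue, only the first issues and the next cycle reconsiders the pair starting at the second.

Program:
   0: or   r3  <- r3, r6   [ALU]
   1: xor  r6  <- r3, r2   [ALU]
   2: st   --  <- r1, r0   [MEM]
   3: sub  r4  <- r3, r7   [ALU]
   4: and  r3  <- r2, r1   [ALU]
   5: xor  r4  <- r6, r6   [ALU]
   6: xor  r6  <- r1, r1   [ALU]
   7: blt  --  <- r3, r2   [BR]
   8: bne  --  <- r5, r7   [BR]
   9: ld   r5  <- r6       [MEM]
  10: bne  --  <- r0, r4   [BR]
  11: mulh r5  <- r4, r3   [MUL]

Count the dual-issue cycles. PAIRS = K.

#0 head=0: or.ALU i0 RAW r3
#1 head=1: xor.ALU st.MEM i1&i2 dual
#2 head=3: sub.ALU and.ALU i3&i4 dual
#3 head=5: xor.ALU xor.ALU i5&i6 dual
#4 head=7: blt.BR i7 no-port BR/BR
#5 head=8: bne.BR ld.MEM i8&i9 dual
#6 head=10: bne.BR i10 no-port BR/MUL
#7 head=11: mulh.MUL i11 tail

PAIRS = 4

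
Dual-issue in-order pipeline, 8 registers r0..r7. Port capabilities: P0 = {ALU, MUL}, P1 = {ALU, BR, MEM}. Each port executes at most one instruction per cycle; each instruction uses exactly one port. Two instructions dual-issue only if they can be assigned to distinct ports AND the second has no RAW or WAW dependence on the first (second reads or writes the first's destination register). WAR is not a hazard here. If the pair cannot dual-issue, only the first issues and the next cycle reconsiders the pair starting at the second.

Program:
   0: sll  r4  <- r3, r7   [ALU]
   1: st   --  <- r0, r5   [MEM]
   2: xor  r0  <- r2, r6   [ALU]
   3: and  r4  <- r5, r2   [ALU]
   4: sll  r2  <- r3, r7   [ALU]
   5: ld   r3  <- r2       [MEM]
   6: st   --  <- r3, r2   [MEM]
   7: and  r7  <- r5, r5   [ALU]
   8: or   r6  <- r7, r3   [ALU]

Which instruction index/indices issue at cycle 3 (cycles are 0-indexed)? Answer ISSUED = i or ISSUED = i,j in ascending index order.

  cy0 -> i0&i1 (sll st) 2-wide
  cy1 -> i2&i3 (xor and) 2-wide
  cy2 -> i4 (sll) RAW r2
  cy3 -> i5 (ld) no-port MEM/MEM
  cy4 -> i6&i7 (st and) 2-wide
  cy5 -> i8 (or) tail

ISSUED = 5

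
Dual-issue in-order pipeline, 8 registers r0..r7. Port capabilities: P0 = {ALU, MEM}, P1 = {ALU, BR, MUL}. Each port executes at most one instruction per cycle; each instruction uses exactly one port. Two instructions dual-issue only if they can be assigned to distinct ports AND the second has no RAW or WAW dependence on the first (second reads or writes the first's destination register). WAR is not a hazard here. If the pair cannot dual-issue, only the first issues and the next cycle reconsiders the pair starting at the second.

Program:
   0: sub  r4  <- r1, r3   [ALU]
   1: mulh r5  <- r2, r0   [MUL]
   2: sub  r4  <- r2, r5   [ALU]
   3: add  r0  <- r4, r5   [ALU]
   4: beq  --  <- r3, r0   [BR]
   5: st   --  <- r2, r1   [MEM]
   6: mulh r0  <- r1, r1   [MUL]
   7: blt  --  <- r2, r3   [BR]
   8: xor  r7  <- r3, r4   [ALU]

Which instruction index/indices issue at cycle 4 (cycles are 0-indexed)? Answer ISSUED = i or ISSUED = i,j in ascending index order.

0. sub+mulh @i0,i1  | pair
1. sub @i2  | RAW r4
2. add @i3  | RAW r0
3. beq+st @i4,i5  | pair
4. mulh @i6  | no-port MUL/BR
5. blt+xor @i7,i8  | pair

ISSUED = 6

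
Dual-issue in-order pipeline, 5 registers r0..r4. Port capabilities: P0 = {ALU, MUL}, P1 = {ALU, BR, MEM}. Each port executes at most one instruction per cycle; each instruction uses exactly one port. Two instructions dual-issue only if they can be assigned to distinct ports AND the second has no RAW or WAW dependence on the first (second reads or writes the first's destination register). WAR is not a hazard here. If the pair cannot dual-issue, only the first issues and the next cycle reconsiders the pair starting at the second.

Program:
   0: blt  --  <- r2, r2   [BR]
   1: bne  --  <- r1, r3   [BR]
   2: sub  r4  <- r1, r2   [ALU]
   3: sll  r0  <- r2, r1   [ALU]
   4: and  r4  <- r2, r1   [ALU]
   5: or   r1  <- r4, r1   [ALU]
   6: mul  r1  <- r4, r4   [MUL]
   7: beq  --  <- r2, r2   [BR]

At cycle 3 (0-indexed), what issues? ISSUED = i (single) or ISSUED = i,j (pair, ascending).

ISSUED = 5

c0: i0 blt  no-port BR/BR
c1: i1&i2 bne+sub  dual
c2: i3&i4 sll+and  dual
c3: i5 or  WAW r1
c4: i6&i7 mul+beq  dual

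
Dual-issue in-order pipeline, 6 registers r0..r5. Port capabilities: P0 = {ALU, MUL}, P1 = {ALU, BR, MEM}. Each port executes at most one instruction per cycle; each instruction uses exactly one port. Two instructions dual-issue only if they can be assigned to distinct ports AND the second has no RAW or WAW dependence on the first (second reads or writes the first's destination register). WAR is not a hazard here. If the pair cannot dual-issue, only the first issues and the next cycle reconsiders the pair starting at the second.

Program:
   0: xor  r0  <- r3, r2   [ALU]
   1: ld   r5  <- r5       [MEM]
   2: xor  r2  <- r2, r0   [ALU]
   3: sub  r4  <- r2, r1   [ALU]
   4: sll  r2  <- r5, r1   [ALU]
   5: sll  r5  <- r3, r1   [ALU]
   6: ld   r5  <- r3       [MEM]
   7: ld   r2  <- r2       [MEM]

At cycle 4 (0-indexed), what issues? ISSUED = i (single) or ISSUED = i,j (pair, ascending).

ISSUED = 6

#0 head=0: xor.ALU/ld.MEM i0,i1 dual
#1 head=2: xor.ALU i2 RAW r2
#2 head=3: sub.ALU/sll.ALU i3,i4 dual
#3 head=5: sll.ALU i5 WAW r5
#4 head=6: ld.MEM i6 no-port MEM/MEM
#5 head=7: ld.MEM i7 tail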